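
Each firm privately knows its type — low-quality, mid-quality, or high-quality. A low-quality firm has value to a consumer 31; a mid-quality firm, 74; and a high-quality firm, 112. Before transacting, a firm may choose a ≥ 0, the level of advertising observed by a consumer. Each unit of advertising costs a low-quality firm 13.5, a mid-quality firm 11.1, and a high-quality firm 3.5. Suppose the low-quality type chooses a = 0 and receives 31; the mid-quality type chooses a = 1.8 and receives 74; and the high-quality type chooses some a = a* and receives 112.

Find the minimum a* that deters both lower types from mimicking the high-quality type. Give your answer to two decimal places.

6.00

Mid-quality type (on-path payoff 74 − 11.1×1.8 = 54.02) won't mimic when 54.02 ≥ 112 − 11.1·a*, i.e. a* ≥ 5.22.
Low-quality type (on-path payoff 31) won't mimic when 31 ≥ 112 − 13.5·a*, i.e. a* ≥ 6.00.
Both must hold, so a* = max(6.00, 5.22) = 6.00. The low-quality type's constraint binds.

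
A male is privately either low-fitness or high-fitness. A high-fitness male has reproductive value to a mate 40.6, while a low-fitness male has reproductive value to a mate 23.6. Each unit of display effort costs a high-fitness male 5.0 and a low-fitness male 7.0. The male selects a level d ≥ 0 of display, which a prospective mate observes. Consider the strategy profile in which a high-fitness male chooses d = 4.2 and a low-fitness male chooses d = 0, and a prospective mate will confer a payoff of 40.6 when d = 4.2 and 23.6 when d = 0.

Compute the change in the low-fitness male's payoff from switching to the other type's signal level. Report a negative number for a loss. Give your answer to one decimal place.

Playing d = 0 the low-fitness male receives 23.6.
Deviating to d = 4.2 brings payment 40.6 at cost 7.0 × 4.2 = 29.4, netting 11.2.
Gain from deviating: 11.2 − 23.6 = -12.4.
The gain is negative, so the low-fitness type's incentive-compatibility constraint is satisfied.

-12.4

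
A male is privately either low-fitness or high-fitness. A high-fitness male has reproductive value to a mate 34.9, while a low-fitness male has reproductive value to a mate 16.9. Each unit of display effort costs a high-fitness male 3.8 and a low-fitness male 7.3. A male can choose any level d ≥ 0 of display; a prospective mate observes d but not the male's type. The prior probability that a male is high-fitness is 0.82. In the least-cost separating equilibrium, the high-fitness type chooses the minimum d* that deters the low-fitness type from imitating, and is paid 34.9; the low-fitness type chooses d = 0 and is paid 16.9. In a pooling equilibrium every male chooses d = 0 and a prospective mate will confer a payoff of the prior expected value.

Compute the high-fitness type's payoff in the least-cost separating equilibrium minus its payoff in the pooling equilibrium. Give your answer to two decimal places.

Least-cost separating signal: d* solves 16.9 = 34.9 − 7.3·d*, so d* = (34.9 − 16.9)/7.3 ≈ 2.4658.
High-fitness type's separating payoff: 34.9 − 3.8 × d* = 34.9 − 3.8 × (34.9 − 16.9)/7.3 = 34.9 − 68.4/7.3 ≈ 25.5301.
Pooling payoff: 0.82 × 34.9 + 0.18 × 16.9 = 31.66.
Difference: 25.5301 − 31.66 = -6.1299, i.e. -6.13 to two decimal places.
The high-fitness type would prefer the pooling outcome.

-6.13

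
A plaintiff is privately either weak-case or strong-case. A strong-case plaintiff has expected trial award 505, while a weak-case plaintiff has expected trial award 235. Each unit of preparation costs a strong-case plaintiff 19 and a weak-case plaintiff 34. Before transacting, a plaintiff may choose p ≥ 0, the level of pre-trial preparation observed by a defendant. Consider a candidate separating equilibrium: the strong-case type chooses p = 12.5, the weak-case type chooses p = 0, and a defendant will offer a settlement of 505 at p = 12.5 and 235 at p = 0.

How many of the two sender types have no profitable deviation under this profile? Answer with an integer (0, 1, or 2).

2

Strong-case type: signal → 505 − 19 × 12.5 = 267.5; deviate to 0 → 235. IC holds (267.5 ≥ 235).
Weak-case type: stay at 0 → 235; mimic → 505 − 34 × 12.5 = 80. IC holds (235 ≥ 80).
2 of 2 constraints hold, so this is a separating equilibrium.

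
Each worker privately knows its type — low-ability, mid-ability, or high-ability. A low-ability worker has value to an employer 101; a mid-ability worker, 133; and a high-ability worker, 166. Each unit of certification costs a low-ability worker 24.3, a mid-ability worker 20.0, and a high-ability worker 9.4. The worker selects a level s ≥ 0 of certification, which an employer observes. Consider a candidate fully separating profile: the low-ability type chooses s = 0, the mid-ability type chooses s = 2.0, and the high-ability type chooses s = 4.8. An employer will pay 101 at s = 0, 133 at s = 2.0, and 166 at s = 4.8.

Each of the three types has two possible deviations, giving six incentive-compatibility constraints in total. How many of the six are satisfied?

High-ability (own payoff 166 − 9.4×4.8 = 120.88): to s=0 gives 101 → no gain ✓; to s=2.0 gives 133 − 9.4×2.0 = 114.2 → no gain ✓.
Mid-ability (own payoff 133 − 20.0×2.0 = 93): to s=0 gives 101 → profitable ✗; to s=4.8 gives 166 − 20.0×4.8 = 70 → no gain ✓.
Low-ability (own payoff 101): to s=2.0 gives 133 − 24.3×2.0 = 84.4 → no gain ✓; to s=4.8 gives 166 − 24.3×4.8 = 49.36 → no gain ✓.
5 of the 6 constraints hold; not an equilibrium.

5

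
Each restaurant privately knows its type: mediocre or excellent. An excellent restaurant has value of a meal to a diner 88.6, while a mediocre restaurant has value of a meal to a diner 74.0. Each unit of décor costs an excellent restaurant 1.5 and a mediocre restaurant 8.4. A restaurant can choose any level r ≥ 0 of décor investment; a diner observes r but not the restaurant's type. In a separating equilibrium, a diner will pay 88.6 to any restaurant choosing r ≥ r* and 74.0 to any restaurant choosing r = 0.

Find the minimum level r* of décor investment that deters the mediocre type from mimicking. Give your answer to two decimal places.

1.74

A mediocre restaurant choosing r = 0 receives 74.0.
Imitating at r* instead would pay 88.6 at cost 8.4·r*, netting 88.6 − 8.4·r*.
Indifference: 74.0 = 88.6 − 8.4·r*, so r* = (88.6 − 74.0) / 8.4 ≈ 1.74.
This is the mediocre type's binding incentive-compatibility constraint; any r ≥ 1.74 sustains separation on that side.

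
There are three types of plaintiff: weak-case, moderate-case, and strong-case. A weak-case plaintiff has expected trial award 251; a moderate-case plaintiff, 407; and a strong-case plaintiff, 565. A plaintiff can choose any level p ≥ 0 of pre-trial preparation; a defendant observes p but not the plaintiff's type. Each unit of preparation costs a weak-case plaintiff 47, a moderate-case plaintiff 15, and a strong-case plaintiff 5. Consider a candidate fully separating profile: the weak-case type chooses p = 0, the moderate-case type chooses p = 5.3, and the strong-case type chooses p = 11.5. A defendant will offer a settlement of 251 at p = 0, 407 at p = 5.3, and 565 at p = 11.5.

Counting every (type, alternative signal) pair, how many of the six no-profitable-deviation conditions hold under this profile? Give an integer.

5

Strong-case (own payoff 565 − 5×11.5 = 507.5): to p=0 gives 251 → no gain ✓; to p=5.3 gives 407 − 5×5.3 = 380.5 → no gain ✓.
Moderate-case (own payoff 407 − 15×5.3 = 327.5): to p=0 gives 251 → no gain ✓; to p=11.5 gives 565 − 15×11.5 = 392.5 → profitable ✗.
Weak-case (own payoff 251): to p=5.3 gives 407 − 47×5.3 = 157.9 → no gain ✓; to p=11.5 gives 565 − 47×11.5 = 24.5 → no gain ✓.
5 of the 6 constraints hold; not an equilibrium.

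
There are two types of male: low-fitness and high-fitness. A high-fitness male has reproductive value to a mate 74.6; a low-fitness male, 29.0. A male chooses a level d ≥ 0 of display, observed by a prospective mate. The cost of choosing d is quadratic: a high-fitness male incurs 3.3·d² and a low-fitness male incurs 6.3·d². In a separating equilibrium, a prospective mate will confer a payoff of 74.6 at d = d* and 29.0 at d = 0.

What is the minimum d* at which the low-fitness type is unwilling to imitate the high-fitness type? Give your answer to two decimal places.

2.69

The low-fitness type at d = 0 receives 29.0; imitating at d* yields 74.6 − 6.3·d*².
Indifference: 29.0 = 74.6 − 6.3·d*², so d*² = (74.6 − 29.0) / 6.3 ≈ 7.2381.
d* = √7.2381 ≈ 2.69.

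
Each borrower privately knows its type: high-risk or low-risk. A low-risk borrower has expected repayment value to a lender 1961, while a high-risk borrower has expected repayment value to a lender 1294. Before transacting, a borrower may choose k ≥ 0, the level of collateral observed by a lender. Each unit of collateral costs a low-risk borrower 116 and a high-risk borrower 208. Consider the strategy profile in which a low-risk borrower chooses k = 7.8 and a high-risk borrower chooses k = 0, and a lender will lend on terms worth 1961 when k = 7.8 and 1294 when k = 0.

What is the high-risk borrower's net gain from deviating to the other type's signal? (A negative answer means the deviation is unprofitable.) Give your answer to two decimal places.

Playing k = 0 the high-risk borrower receives 1294.
Deviating to k = 7.8 brings payment 1961 at cost 208 × 7.8 = 1622.4, netting 338.6.
Gain from deviating: 338.6 − 1294 = -955.40.
The gain is negative, so the high-risk type's incentive-compatibility constraint is satisfied.

-955.40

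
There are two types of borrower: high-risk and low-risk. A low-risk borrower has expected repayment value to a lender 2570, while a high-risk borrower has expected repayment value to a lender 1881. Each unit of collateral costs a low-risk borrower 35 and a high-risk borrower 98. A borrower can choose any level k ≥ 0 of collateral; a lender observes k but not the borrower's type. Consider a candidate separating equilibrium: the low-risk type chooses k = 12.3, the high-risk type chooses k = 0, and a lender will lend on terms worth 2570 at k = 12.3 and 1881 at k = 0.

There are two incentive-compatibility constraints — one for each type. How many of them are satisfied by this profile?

High-risk type: stay at 0 → 1881; mimic → 2570 − 98 × 12.3 = 1364.6. IC holds (1881 ≥ 1364.6).
Low-risk type: signal → 2570 − 35 × 12.3 = 2139.5; deviate to 0 → 1881. IC holds (2139.5 ≥ 1881).
2 of 2 constraints hold, so this is a separating equilibrium.

2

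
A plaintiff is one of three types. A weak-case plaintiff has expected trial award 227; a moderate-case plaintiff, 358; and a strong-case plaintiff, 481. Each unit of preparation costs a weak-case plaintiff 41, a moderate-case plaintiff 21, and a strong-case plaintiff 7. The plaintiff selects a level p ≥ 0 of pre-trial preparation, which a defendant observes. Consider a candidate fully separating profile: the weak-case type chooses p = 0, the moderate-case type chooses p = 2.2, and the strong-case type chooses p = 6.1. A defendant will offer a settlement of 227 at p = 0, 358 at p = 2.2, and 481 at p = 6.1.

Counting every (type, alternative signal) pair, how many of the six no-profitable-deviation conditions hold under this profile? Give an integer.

3

Weak-case (own payoff 227): to p=2.2 gives 358 − 41×2.2 = 267.8 → profitable ✗; to p=6.1 gives 481 − 41×6.1 = 230.9 → profitable ✗.
Moderate-case (own payoff 358 − 21×2.2 = 311.8): to p=0 gives 227 → no gain ✓; to p=6.1 gives 481 − 21×6.1 = 352.9 → profitable ✗.
Strong-case (own payoff 481 − 7×6.1 = 438.3): to p=0 gives 227 → no gain ✓; to p=2.2 gives 358 − 7×2.2 = 342.6 → no gain ✓.
3 of the 6 constraints hold; not an equilibrium.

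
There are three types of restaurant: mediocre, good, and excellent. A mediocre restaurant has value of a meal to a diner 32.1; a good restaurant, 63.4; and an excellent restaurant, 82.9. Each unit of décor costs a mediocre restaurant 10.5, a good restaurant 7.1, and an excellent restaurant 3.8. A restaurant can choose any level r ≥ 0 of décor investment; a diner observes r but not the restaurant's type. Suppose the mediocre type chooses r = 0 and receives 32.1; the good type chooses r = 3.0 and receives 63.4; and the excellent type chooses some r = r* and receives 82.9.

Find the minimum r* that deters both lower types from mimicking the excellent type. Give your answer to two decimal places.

5.75

Mediocre type (on-path payoff 32.1) won't mimic when 32.1 ≥ 82.9 − 10.5·r*, i.e. r* ≥ 4.84.
Good type (on-path payoff 63.4 − 7.1×3.0 = 42.1) won't mimic when 42.1 ≥ 82.9 − 7.1·r*, i.e. r* ≥ 5.75.
Both must hold, so r* = max(4.84, 5.75) = 5.75. The good type's constraint binds.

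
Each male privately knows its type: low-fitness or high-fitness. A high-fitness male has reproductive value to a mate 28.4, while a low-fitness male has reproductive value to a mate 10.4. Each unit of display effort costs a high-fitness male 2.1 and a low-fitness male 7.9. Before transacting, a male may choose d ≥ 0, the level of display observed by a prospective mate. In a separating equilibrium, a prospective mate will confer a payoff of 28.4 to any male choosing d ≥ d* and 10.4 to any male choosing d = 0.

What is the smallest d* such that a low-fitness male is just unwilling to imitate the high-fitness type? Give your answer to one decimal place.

2.3

A low-fitness male choosing d = 0 receives 10.4.
Imitating at d* instead would pay 28.4 at cost 7.9·d*, netting 28.4 − 7.9·d*.
Indifference: 10.4 = 28.4 − 7.9·d*, so d* = (28.4 − 10.4) / 7.9 ≈ 2.3.
This is the low-fitness type's binding incentive-compatibility constraint; any d ≥ 2.3 sustains separation on that side.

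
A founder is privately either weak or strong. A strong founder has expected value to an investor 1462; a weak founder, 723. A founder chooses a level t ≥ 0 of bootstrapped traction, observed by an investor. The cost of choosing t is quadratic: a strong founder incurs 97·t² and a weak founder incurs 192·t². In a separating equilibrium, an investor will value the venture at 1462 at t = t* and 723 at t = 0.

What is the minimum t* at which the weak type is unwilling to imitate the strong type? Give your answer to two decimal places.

1.96

The weak type at t = 0 receives 723; imitating at t* yields 1462 − 192·t*².
Indifference: 723 = 1462 − 192·t*², so t*² = (1462 − 723) / 192 ≈ 3.8490.
t* = √3.8490 ≈ 1.96.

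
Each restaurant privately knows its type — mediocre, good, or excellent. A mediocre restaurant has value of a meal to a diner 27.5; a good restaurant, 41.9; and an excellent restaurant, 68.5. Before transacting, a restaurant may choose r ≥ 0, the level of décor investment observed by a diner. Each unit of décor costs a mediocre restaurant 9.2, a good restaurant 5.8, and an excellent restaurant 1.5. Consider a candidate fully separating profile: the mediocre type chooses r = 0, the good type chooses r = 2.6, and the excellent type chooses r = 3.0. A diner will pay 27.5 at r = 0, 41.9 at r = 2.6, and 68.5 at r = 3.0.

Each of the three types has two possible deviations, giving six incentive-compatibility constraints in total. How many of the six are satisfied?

3

Good (own payoff 41.9 − 5.8×2.6 = 26.82): to r=0 gives 27.5 → profitable ✗; to r=3.0 gives 68.5 − 5.8×3.0 = 51.1 → profitable ✗.
Mediocre (own payoff 27.5): to r=2.6 gives 41.9 − 9.2×2.6 = 17.98 → no gain ✓; to r=3.0 gives 68.5 − 9.2×3.0 = 40.9 → profitable ✗.
Excellent (own payoff 68.5 − 1.5×3.0 = 64): to r=0 gives 27.5 → no gain ✓; to r=2.6 gives 41.9 − 1.5×2.6 = 38 → no gain ✓.
3 of the 6 constraints hold; not an equilibrium.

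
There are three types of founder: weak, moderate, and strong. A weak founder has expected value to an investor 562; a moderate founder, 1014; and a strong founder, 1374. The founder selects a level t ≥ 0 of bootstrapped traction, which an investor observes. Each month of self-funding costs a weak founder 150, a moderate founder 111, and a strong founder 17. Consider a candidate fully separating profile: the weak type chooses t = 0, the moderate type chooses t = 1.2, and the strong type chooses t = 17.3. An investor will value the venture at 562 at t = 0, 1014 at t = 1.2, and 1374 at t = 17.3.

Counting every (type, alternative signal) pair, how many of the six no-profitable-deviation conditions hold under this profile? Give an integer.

Strong (own payoff 1374 − 17×17.3 = 1079.9): to t=0 gives 562 → no gain ✓; to t=1.2 gives 1014 − 17×1.2 = 993.6 → no gain ✓.
Moderate (own payoff 1014 − 111×1.2 = 880.8): to t=0 gives 562 → no gain ✓; to t=17.3 gives 1374 − 111×17.3 = -546.3 → no gain ✓.
Weak (own payoff 562): to t=1.2 gives 1014 − 150×1.2 = 834 → profitable ✗; to t=17.3 gives 1374 − 150×17.3 = -1221 → no gain ✓.
5 of the 6 constraints hold; not an equilibrium.

5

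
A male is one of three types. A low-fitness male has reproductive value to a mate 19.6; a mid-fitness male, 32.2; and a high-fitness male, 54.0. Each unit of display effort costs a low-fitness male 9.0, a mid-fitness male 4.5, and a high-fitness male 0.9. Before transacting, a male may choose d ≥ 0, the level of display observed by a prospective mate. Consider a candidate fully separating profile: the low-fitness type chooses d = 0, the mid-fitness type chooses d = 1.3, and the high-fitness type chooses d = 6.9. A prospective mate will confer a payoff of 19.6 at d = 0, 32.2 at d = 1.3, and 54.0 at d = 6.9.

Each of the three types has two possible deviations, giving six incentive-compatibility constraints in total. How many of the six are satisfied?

High-fitness (own payoff 54.0 − 0.9×6.9 = 47.79): to d=0 gives 19.6 → no gain ✓; to d=1.3 gives 32.2 − 0.9×1.3 = 31.03 → no gain ✓.
Mid-fitness (own payoff 32.2 − 4.5×1.3 = 26.35): to d=0 gives 19.6 → no gain ✓; to d=6.9 gives 54.0 − 4.5×6.9 = 22.95 → no gain ✓.
Low-fitness (own payoff 19.6): to d=1.3 gives 32.2 − 9.0×1.3 = 20.5 → profitable ✗; to d=6.9 gives 54.0 − 9.0×6.9 = -8.1 → no gain ✓.
5 of the 6 constraints hold; not an equilibrium.

5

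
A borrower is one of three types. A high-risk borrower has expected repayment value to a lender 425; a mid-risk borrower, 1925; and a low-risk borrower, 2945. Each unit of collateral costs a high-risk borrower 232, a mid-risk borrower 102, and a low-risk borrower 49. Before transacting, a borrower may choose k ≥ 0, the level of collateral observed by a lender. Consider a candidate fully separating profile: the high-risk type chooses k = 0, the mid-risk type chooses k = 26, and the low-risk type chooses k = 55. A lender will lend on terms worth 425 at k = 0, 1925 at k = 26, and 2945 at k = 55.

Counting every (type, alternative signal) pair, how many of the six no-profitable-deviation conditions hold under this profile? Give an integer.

Mid-risk (own payoff 1925 − 102×26 = -727): to k=0 gives 425 → profitable ✗; to k=55 gives 2945 − 102×55 = -2665 → no gain ✓.
High-risk (own payoff 425): to k=26 gives 1925 − 232×26 = -4107 → no gain ✓; to k=55 gives 2945 − 232×55 = -9815 → no gain ✓.
Low-risk (own payoff 2945 − 49×55 = 250): to k=0 gives 425 → profitable ✗; to k=26 gives 1925 − 49×26 = 651 → profitable ✗.
3 of the 6 constraints hold; not an equilibrium.

3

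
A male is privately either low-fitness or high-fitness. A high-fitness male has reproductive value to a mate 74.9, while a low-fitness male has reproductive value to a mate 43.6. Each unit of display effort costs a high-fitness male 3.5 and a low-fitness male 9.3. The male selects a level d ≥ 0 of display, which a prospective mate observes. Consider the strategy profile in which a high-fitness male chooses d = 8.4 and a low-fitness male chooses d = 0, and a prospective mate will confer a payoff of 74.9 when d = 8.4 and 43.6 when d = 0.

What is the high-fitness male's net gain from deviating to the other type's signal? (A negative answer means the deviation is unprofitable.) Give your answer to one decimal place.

-1.9

Playing d = 8.4 the high-fitness male receives 74.9 − 3.5 × 8.4 = 45.5.
Deviating to d = 0 yields 43.6 instead.
Gain from deviating: 43.6 − 45.5 = -1.9.
The gain is negative, so the high-fitness type's incentive-compatibility constraint is satisfied.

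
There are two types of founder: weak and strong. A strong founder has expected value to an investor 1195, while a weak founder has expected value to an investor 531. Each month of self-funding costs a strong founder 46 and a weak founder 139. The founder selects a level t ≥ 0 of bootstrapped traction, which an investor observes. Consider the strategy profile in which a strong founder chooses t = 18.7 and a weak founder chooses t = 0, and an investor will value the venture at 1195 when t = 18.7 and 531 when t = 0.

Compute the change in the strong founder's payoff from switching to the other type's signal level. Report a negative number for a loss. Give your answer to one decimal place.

196.2

Playing t = 18.7 the strong founder receives 1195 − 46 × 18.7 = 334.8.
Deviating to t = 0 yields 531 instead.
Gain from deviating: 531 − 334.8 = 196.2.
The gain is positive, so the strong type's incentive-compatibility constraint is violated — this profile is not a separating equilibrium.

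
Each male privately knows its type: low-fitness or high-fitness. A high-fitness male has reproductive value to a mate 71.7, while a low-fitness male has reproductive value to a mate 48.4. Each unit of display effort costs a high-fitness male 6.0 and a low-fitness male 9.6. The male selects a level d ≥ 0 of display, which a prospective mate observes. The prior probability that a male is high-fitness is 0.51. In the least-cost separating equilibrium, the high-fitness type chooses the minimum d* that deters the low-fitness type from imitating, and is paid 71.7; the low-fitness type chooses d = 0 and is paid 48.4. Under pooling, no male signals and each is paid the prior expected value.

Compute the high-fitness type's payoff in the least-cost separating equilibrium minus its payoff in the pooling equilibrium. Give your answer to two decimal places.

Least-cost separating signal: d* solves 48.4 = 71.7 − 9.6·d*, so d* = (71.7 − 48.4)/9.6 ≈ 2.4271.
High-fitness type's separating payoff: 71.7 − 6.0 × d* = 71.7 − 6.0 × (71.7 − 48.4)/9.6 = 71.7 − 139.8/9.6 = 57.1375.
Pooling payoff: 0.51 × 71.7 + 0.49 × 48.4 = 60.283.
Difference: 57.1375 − 60.283 = -3.1455, i.e. -3.15 to two decimal places.
The high-fitness type would prefer the pooling outcome.

-3.15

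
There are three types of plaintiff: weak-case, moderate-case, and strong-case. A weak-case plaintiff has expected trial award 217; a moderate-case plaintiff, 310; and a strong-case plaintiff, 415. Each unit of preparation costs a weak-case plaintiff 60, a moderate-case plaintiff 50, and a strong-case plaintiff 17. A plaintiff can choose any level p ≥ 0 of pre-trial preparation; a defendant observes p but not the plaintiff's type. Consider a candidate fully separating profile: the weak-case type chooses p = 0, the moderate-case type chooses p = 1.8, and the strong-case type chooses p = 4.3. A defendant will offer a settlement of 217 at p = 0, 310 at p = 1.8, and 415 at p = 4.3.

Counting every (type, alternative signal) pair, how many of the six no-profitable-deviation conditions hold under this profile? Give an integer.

6

Moderate-case (own payoff 310 − 50×1.8 = 220): to p=0 gives 217 → no gain ✓; to p=4.3 gives 415 − 50×4.3 = 200 → no gain ✓.
Weak-case (own payoff 217): to p=1.8 gives 310 − 60×1.8 = 202 → no gain ✓; to p=4.3 gives 415 − 60×4.3 = 157 → no gain ✓.
Strong-case (own payoff 415 − 17×4.3 = 341.9): to p=0 gives 217 → no gain ✓; to p=1.8 gives 310 − 17×1.8 = 279.4 → no gain ✓.
6 of the 6 constraints hold; this profile is a separating equilibrium.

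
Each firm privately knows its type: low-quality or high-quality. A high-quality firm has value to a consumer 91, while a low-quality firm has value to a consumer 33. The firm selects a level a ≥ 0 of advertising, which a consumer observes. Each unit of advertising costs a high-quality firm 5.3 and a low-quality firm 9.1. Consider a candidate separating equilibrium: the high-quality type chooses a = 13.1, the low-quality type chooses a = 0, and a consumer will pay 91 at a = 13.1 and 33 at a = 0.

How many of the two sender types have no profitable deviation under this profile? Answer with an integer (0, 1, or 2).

1

High-quality type: signal → 91 − 5.3 × 13.1 = 21.57; deviate to 0 → 33. IC fails (21.57 < 33).
Low-quality type: stay at 0 → 33; mimic → 91 − 9.1 × 13.1 = -28.21. IC holds (33 ≥ -28.21).
1 of 2 constraints hold, so this profile is not an equilibrium.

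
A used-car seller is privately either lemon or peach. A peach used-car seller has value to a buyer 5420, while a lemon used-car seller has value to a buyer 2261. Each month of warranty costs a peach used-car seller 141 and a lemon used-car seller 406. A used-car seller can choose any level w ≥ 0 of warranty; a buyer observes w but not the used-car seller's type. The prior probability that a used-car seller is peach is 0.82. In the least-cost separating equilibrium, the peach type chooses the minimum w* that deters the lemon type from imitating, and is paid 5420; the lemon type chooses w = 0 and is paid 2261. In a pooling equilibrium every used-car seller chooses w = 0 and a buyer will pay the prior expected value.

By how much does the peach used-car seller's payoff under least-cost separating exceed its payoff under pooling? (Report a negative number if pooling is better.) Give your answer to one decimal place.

-528.5

Least-cost separating signal: w* solves 2261 = 5420 − 406·w*, so w* = (5420 − 2261)/406 ≈ 7.7808.
Peach type's separating payoff: 5420 − 141 × w* = 5420 − 141 × (5420 − 2261)/406 = 5420 − 445419/406 ≈ 4322.909.
Pooling payoff: 0.82 × 5420 + 0.18 × 2261 = 4851.38.
Difference: 4322.909 − 4851.38 = -528.471, i.e. -528.5 to one decimal place.
The peach type would prefer the pooling outcome.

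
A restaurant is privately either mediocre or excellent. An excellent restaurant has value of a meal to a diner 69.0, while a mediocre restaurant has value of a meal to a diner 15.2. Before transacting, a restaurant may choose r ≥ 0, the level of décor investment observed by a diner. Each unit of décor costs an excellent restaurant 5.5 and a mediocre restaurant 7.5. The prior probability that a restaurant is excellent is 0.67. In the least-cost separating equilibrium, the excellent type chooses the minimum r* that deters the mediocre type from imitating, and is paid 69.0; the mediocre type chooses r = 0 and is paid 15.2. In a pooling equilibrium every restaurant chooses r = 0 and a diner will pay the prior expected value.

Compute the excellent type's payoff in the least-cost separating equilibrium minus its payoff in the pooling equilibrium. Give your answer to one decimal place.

-21.7

Least-cost separating signal: r* solves 15.2 = 69.0 − 7.5·r*, so r* = (69.0 − 15.2)/7.5 ≈ 7.1733.
Excellent type's separating payoff: 69.0 − 5.5 × r* = 69.0 − 5.5 × (69.0 − 15.2)/7.5 = 69.0 − 295.9/7.5 ≈ 29.547.
Pooling payoff: 0.67 × 69.0 + 0.33 × 15.2 = 51.246.
Difference: 29.547 − 51.246 = -21.699, i.e. -21.7 to one decimal place.
The excellent type would prefer the pooling outcome.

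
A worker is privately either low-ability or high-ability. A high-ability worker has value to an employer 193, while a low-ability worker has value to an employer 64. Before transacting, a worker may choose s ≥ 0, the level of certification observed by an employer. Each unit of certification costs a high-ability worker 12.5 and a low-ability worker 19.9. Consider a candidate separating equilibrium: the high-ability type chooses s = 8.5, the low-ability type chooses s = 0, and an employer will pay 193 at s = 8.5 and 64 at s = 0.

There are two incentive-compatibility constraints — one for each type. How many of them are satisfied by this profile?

High-ability type: signal → 193 − 12.5 × 8.5 = 86.75; deviate to 0 → 64. IC holds (86.75 ≥ 64).
Low-ability type: stay at 0 → 64; mimic → 193 − 19.9 × 8.5 = 23.85. IC holds (64 ≥ 23.85).
2 of 2 constraints hold, so this is a separating equilibrium.

2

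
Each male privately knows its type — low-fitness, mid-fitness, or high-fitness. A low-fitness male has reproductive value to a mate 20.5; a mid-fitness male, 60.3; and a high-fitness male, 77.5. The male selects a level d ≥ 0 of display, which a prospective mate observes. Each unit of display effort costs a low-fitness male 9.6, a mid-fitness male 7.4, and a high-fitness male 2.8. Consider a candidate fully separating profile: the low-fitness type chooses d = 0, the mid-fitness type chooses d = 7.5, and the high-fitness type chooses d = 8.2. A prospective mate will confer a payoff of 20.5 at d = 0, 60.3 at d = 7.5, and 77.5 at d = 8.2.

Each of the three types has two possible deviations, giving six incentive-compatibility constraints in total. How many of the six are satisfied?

Mid-fitness (own payoff 60.3 − 7.4×7.5 = 4.8): to d=0 gives 20.5 → profitable ✗; to d=8.2 gives 77.5 − 7.4×8.2 = 16.82 → profitable ✗.
Low-fitness (own payoff 20.5): to d=7.5 gives 60.3 − 9.6×7.5 = -11.7 → no gain ✓; to d=8.2 gives 77.5 − 9.6×8.2 = -1.22 → no gain ✓.
High-fitness (own payoff 77.5 − 2.8×8.2 = 54.54): to d=0 gives 20.5 → no gain ✓; to d=7.5 gives 60.3 − 2.8×7.5 = 39.3 → no gain ✓.
4 of the 6 constraints hold; not an equilibrium.

4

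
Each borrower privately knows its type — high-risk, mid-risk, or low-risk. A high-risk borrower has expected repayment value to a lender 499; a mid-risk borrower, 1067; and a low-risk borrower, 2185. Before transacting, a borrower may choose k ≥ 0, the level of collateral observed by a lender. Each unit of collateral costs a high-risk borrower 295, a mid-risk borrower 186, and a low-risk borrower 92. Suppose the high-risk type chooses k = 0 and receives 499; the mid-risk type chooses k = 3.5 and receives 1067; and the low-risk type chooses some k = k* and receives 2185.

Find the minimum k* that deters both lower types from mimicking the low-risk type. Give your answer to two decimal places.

9.51

Mid-risk type (on-path payoff 1067 − 186×3.5 = 416) won't mimic when 416 ≥ 2185 − 186·k*, i.e. k* ≥ 9.51.
High-risk type (on-path payoff 499) won't mimic when 499 ≥ 2185 − 295·k*, i.e. k* ≥ 5.72.
Both must hold, so k* = max(5.72, 9.51) = 9.51. The mid-risk type's constraint binds.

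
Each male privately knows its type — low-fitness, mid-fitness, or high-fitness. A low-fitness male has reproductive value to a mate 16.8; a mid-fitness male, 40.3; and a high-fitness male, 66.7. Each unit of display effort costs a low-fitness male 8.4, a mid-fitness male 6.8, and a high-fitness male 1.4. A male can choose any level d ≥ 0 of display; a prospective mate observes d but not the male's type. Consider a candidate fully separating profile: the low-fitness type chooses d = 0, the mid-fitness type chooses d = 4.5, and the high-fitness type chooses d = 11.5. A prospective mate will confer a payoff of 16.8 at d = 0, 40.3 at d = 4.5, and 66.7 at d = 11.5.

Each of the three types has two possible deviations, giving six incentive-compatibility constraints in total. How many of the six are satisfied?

High-fitness (own payoff 66.7 − 1.4×11.5 = 50.6): to d=0 gives 16.8 → no gain ✓; to d=4.5 gives 40.3 − 1.4×4.5 = 34 → no gain ✓.
Low-fitness (own payoff 16.8): to d=4.5 gives 40.3 − 8.4×4.5 = 2.5 → no gain ✓; to d=11.5 gives 66.7 − 8.4×11.5 = -29.9 → no gain ✓.
Mid-fitness (own payoff 40.3 − 6.8×4.5 = 9.7): to d=0 gives 16.8 → profitable ✗; to d=11.5 gives 66.7 − 6.8×11.5 = -11.5 → no gain ✓.
5 of the 6 constraints hold; not an equilibrium.

5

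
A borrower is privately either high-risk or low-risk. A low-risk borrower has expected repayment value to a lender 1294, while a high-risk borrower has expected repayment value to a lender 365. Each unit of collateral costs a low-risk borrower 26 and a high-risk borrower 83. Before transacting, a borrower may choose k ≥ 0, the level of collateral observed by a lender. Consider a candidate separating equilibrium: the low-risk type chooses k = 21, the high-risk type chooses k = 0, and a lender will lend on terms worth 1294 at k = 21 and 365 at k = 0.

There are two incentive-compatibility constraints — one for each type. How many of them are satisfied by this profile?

2

Low-risk type: signal → 1294 − 26 × 21 = 748; deviate to 0 → 365. IC holds (748 ≥ 365).
High-risk type: stay at 0 → 365; mimic → 1294 − 83 × 21 = -449. IC holds (365 ≥ -449).
2 of 2 constraints hold, so this is a separating equilibrium.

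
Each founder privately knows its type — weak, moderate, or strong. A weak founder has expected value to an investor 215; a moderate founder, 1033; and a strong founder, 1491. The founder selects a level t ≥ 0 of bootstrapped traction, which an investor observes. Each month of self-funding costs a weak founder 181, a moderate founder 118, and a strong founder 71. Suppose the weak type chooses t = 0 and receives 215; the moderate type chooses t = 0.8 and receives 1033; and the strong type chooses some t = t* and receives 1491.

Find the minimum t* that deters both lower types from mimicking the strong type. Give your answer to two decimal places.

7.05

Moderate type (on-path payoff 1033 − 118×0.8 = 938.6) won't mimic when 938.6 ≥ 1491 − 118·t*, i.e. t* ≥ 4.68.
Weak type (on-path payoff 215) won't mimic when 215 ≥ 1491 − 181·t*, i.e. t* ≥ 7.05.
Both must hold, so t* = max(7.05, 4.68) = 7.05. The weak type's constraint binds.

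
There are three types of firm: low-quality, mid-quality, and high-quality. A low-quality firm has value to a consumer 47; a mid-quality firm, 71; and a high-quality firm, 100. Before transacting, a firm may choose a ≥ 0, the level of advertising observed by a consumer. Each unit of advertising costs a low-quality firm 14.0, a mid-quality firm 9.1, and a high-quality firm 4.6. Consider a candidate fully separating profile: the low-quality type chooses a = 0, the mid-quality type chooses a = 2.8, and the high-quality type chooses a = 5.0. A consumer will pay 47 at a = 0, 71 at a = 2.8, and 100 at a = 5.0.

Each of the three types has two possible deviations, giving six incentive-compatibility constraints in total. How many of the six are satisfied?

High-quality (own payoff 100 − 4.6×5.0 = 77): to a=0 gives 47 → no gain ✓; to a=2.8 gives 71 − 4.6×2.8 = 58.12 → no gain ✓.
Low-quality (own payoff 47): to a=2.8 gives 71 − 14.0×2.8 = 31.8 → no gain ✓; to a=5.0 gives 100 − 14.0×5.0 = 30 → no gain ✓.
Mid-quality (own payoff 71 − 9.1×2.8 = 45.52): to a=0 gives 47 → profitable ✗; to a=5.0 gives 100 − 9.1×5.0 = 54.5 → profitable ✗.
4 of the 6 constraints hold; not an equilibrium.

4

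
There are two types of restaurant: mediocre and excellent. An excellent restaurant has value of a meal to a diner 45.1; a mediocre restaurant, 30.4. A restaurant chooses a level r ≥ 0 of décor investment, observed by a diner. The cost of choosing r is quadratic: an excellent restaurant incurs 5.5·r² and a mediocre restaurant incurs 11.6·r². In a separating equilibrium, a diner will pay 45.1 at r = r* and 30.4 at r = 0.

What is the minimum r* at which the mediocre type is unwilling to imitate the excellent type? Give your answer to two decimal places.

The mediocre type at r = 0 receives 30.4; imitating at r* yields 45.1 − 11.6·r*².
Indifference: 30.4 = 45.1 − 11.6·r*², so r*² = (45.1 − 30.4) / 11.6 ≈ 1.2672.
r* = √1.2672 ≈ 1.13.

1.13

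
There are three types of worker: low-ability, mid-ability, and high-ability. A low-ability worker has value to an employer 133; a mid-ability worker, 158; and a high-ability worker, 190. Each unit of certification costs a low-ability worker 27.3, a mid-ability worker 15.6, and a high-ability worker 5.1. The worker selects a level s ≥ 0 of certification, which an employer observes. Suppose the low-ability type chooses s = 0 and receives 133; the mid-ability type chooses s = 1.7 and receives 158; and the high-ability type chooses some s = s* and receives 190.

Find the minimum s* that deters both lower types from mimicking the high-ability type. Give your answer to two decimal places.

Mid-ability type (on-path payoff 158 − 15.6×1.7 = 131.48) won't mimic when 131.48 ≥ 190 − 15.6·s*, i.e. s* ≥ 3.75.
Low-ability type (on-path payoff 133) won't mimic when 133 ≥ 190 − 27.3·s*, i.e. s* ≥ 2.09.
Both must hold, so s* = max(2.09, 3.75) = 3.75. The mid-ability type's constraint binds.

3.75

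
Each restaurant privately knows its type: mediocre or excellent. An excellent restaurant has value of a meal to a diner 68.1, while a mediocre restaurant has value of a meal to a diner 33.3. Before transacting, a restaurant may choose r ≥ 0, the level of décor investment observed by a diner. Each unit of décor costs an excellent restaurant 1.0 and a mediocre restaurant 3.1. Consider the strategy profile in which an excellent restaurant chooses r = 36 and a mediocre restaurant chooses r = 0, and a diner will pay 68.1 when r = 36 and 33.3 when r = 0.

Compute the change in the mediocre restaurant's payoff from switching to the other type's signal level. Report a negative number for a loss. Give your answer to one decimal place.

-76.8

Playing r = 0 the mediocre restaurant receives 33.3.
Deviating to r = 36 brings payment 68.1 at cost 3.1 × 36 = 111.6, netting -43.5.
Gain from deviating: -43.5 − 33.3 = -76.8.
The gain is negative, so the mediocre type's incentive-compatibility constraint is satisfied.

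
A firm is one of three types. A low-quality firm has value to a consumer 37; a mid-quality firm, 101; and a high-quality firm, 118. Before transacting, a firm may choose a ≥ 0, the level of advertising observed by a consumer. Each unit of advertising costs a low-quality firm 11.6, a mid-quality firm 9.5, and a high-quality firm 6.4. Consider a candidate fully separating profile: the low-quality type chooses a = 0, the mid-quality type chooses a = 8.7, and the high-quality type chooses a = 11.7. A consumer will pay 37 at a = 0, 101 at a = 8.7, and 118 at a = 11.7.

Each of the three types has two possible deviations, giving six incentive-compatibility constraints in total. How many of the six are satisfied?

4

Low-quality (own payoff 37): to a=8.7 gives 101 − 11.6×8.7 = 0.08 → no gain ✓; to a=11.7 gives 118 − 11.6×11.7 = -17.72 → no gain ✓.
Mid-quality (own payoff 101 − 9.5×8.7 = 18.35): to a=0 gives 37 → profitable ✗; to a=11.7 gives 118 − 9.5×11.7 = 6.85 → no gain ✓.
High-quality (own payoff 118 − 6.4×11.7 = 43.12): to a=0 gives 37 → no gain ✓; to a=8.7 gives 101 − 6.4×8.7 = 45.32 → profitable ✗.
4 of the 6 constraints hold; not an equilibrium.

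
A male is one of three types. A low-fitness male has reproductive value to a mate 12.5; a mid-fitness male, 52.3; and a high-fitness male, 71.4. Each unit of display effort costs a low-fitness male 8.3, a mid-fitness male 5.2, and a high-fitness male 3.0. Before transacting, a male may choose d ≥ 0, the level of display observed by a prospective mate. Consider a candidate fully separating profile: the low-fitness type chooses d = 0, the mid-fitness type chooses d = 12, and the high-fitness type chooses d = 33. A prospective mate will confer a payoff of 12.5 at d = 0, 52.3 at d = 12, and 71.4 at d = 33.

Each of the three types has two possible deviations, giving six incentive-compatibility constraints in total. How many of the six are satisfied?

3

Mid-fitness (own payoff 52.3 − 5.2×12 = -10.1): to d=0 gives 12.5 → profitable ✗; to d=33 gives 71.4 − 5.2×33 = -100.2 → no gain ✓.
High-fitness (own payoff 71.4 − 3.0×33 = -27.6): to d=0 gives 12.5 → profitable ✗; to d=12 gives 52.3 − 3.0×12 = 16.3 → profitable ✗.
Low-fitness (own payoff 12.5): to d=12 gives 52.3 − 8.3×12 = -47.3 → no gain ✓; to d=33 gives 71.4 − 8.3×33 = -202.5 → no gain ✓.
3 of the 6 constraints hold; not an equilibrium.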